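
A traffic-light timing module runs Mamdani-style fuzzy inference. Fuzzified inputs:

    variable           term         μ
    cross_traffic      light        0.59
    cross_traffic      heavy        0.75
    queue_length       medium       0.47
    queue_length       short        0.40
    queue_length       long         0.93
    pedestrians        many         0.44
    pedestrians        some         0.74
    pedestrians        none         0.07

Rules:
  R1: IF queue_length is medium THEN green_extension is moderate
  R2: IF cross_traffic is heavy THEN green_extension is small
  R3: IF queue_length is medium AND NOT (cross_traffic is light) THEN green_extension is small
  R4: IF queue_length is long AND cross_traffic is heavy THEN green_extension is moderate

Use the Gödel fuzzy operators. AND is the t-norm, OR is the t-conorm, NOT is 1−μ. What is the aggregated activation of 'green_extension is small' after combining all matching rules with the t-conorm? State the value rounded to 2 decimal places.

R1: medium=0.47 → w = 0.47
R2: heavy=0.75 → w = 0.75
R3: medium=0.47, ¬light=1−0.59=0.41; AND[min(a, b)] → w = 0.41
R4: long=0.93, heavy=0.75; AND[min(a, b)] → w = 0.75
Rules with consequent 'small': {R2, R3} → strengths 0.75, 0.41
Aggregate via t-conorm [max(a, b)]: 0.75

0.75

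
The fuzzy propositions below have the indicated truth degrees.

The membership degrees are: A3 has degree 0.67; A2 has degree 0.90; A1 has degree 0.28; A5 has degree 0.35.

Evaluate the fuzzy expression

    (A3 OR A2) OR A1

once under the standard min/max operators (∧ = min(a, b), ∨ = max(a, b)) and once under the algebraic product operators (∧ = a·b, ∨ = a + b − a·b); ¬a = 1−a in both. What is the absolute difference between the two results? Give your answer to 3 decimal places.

Under standard min/max:
  A3 OR A2 = max(a, b) on (0.67, 0.90) = 0.90
  (A3 OR A2) OR A1 = max(a, b) on (0.90, 0.28) = 0.90
  → value = 0.9000
Under algebraic product:
  A3 OR A2 = a + b − a·b on (0.6700, 0.9000) = 0.9670
  (A3 OR A2) OR A1 = a + b − a·b on (0.9670, 0.2800) = 0.9762
  → value = 0.9762
|0.9000 − 0.9762| = 0.076

0.076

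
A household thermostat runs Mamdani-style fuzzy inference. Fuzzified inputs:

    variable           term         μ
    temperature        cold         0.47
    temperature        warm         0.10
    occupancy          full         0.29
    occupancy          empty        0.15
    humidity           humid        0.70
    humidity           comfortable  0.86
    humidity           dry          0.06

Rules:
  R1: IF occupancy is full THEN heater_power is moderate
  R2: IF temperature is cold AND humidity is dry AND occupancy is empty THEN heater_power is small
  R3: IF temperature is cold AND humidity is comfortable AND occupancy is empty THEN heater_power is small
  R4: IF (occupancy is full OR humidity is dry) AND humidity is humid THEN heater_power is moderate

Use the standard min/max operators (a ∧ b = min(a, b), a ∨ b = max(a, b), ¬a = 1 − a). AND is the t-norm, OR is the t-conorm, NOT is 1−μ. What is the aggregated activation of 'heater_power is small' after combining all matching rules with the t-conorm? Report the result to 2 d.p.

R1: full=0.29 → w = 0.29
R2: cold=0.47, dry=0.06, empty=0.15; AND[min(a, b)] → w = 0.06
R3: cold=0.47, comfortable=0.86, empty=0.15; AND[min(a, b)] → w = 0.15
R4: (full=0.29 OR dry=0.06) = 0.29; AND[min(a, b)] with humid=0.70 → w = 0.29
Rules with consequent 'small': {R2, R3} → strengths 0.06, 0.15
Aggregate via t-conorm [max(a, b)]: 0.15

0.15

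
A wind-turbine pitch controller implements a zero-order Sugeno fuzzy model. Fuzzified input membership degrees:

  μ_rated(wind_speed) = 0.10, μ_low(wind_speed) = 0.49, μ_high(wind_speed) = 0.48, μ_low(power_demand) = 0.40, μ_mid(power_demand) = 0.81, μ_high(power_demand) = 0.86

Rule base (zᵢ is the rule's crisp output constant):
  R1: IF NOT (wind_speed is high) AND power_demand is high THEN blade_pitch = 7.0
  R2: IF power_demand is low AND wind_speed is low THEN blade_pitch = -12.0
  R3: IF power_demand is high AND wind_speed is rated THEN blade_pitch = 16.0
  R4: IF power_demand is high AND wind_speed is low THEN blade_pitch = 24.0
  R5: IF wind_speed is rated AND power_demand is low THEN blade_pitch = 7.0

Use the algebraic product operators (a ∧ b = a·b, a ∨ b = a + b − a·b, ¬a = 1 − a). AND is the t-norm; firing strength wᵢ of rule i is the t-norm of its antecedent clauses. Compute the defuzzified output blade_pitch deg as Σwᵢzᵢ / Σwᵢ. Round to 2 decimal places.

R1 (z=7.0): ¬high=1−0.48=0.52, high=0.86; AND[a·b] → w = 0.4472
R2 (z=-12.0): low=0.40, low=0.49; AND[a·b] → w = 0.1960
R3 (z=16.0): high=0.86, rated=0.10; AND[a·b] → w = 0.0860
R4 (z=24.0): high=0.86, low=0.49; AND[a·b] → w = 0.4214
R5 (z=7.0): rated=0.10, low=0.40; AND[a·b] → w = 0.0400
Weighted average = (0.4472·7.0 + 0.1960·-12.0 + 0.0860·16.0 + 0.4214·24.0 + 0.0400·7.0) / (0.4472 + 0.1960 + 0.0860 + 0.4214 + 0.0400)
  = 12.5480 / 1.1906 = 10.54

10.54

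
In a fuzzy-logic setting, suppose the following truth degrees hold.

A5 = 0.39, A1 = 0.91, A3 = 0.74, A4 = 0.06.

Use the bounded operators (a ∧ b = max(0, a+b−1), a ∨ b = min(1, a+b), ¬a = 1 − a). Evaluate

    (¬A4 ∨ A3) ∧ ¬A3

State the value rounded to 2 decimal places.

0.26

¬A4 = 1 − 0.06 = 0.94
¬A4 ∨ A3 = min(1, a+b) on (0.94, 0.74) = 1.00
¬A3 = 1 − 0.74 = 0.26
(¬A4 ∨ A3) ∧ ¬A3 = max(0, a+b−1) on (1.00, 0.26) = 0.26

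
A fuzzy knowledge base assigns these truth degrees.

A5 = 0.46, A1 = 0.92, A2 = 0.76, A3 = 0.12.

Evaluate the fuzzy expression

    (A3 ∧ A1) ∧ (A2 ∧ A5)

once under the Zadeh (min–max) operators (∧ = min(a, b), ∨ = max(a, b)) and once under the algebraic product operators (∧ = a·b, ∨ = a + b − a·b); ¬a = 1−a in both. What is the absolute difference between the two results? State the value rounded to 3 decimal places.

0.081

Under Zadeh (min–max):
  A3 ∧ A1 = min(a, b) on (0.12, 0.92) = 0.12
  A2 ∧ A5 = min(a, b) on (0.76, 0.46) = 0.46
  (A3 ∧ A1) ∧ (A2 ∧ A5) = min(a, b) on (0.12, 0.46) = 0.12
  → value = 0.1200
Under algebraic product:
  A3 ∧ A1 = a·b on (0.1200, 0.9200) = 0.1104
  A2 ∧ A5 = a·b on (0.7600, 0.4600) = 0.3496
  (A3 ∧ A1) ∧ (A2 ∧ A5) = a·b on (0.1104, 0.3496) = 0.0386
  → value = 0.0386
|0.1200 − 0.0386| = 0.081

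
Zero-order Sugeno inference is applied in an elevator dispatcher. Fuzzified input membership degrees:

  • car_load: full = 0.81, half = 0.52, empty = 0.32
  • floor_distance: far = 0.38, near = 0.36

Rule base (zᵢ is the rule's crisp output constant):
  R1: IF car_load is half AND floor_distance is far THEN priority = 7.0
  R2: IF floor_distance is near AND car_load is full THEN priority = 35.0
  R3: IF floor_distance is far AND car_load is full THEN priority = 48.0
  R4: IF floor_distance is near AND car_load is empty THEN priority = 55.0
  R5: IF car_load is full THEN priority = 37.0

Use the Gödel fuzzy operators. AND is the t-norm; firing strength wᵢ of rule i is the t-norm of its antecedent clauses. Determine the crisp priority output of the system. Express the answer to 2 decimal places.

R1 (z=7.0): half=0.52, far=0.38; AND[min(a, b)] → w = 0.38
R2 (z=35.0): near=0.36, full=0.81; AND[min(a, b)] → w = 0.36
R3 (z=48.0): far=0.38, full=0.81; AND[min(a, b)] → w = 0.38
R4 (z=55.0): near=0.36, empty=0.32; AND[min(a, b)] → w = 0.32
R5 (z=37.0): full=0.81 → w = 0.81
Weighted average = (0.38·7.0 + 0.36·35.0 + 0.38·48.0 + 0.32·55.0 + 0.81·37.0) / (0.38 + 0.36 + 0.38 + 0.32 + 0.81)
  = 81.0700 / 2.2500 = 36.03

36.03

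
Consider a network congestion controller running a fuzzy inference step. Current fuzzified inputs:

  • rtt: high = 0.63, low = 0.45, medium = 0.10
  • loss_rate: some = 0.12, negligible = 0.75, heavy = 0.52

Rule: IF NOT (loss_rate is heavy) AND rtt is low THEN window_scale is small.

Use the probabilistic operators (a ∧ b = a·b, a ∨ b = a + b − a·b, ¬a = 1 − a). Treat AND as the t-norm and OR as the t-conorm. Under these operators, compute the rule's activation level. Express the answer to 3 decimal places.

firing strength: ¬heavy=1−0.52=0.48, low=0.45; AND[a·b] → w = 0.2160

0.216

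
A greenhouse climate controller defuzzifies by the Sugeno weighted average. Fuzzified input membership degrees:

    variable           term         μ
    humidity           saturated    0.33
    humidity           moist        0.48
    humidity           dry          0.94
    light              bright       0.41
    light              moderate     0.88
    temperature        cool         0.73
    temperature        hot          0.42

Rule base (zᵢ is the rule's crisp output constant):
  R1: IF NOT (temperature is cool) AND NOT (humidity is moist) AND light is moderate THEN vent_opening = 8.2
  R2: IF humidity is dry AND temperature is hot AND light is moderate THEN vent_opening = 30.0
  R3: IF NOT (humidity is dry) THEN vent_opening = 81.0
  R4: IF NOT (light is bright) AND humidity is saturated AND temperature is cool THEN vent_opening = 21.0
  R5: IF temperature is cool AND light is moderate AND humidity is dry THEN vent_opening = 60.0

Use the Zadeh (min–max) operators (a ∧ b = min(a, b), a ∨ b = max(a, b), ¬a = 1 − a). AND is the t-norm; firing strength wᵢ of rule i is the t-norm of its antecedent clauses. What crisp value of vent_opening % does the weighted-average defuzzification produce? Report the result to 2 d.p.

R1 (z=8.2): ¬cool=1−0.73=0.27, ¬moist=1−0.48=0.52, moderate=0.88; AND[min(a, b)] → w = 0.27
R2 (z=30.0): dry=0.94, hot=0.42, moderate=0.88; AND[min(a, b)] → w = 0.42
R3 (z=81.0): ¬dry=1−0.94=0.06 → w = 0.06
R4 (z=21.0): ¬bright=1−0.41=0.59, saturated=0.33, cool=0.73; AND[min(a, b)] → w = 0.33
R5 (z=60.0): cool=0.73, moderate=0.88, dry=0.94; AND[min(a, b)] → w = 0.73
Weighted average = (0.27·8.2 + 0.42·30.0 + 0.06·81.0 + 0.33·21.0 + 0.73·60.0) / (0.27 + 0.42 + 0.06 + 0.33 + 0.73)
  = 70.4040 / 1.8100 = 38.90

38.90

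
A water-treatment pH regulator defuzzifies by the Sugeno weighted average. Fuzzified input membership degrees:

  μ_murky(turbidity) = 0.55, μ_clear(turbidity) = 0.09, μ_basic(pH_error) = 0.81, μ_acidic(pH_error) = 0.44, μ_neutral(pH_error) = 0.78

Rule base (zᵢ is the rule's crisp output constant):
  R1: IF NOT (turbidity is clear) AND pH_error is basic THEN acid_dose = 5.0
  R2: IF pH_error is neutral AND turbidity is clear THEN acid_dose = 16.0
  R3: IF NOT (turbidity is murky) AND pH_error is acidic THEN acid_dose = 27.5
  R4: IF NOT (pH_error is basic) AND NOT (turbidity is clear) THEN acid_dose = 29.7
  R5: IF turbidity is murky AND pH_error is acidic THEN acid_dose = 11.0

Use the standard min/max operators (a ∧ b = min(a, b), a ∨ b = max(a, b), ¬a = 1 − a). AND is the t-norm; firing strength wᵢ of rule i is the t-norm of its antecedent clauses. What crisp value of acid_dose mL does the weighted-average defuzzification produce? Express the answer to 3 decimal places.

R1 (z=5.0): ¬clear=1−0.09=0.91, basic=0.81; AND[min(a, b)] → w = 0.81
R2 (z=16.0): neutral=0.78, clear=0.09; AND[min(a, b)] → w = 0.09
R3 (z=27.5): ¬murky=1−0.55=0.45, acidic=0.44; AND[min(a, b)] → w = 0.44
R4 (z=29.7): ¬basic=1−0.81=0.19, ¬clear=1−0.09=0.91; AND[min(a, b)] → w = 0.19
R5 (z=11.0): murky=0.55, acidic=0.44; AND[min(a, b)] → w = 0.44
Weighted average = (0.81·5.0 + 0.09·16.0 + 0.44·27.5 + 0.19·29.7 + 0.44·11.0) / (0.81 + 0.09 + 0.44 + 0.19 + 0.44)
  = 28.0730 / 1.9700 = 14.250

14.250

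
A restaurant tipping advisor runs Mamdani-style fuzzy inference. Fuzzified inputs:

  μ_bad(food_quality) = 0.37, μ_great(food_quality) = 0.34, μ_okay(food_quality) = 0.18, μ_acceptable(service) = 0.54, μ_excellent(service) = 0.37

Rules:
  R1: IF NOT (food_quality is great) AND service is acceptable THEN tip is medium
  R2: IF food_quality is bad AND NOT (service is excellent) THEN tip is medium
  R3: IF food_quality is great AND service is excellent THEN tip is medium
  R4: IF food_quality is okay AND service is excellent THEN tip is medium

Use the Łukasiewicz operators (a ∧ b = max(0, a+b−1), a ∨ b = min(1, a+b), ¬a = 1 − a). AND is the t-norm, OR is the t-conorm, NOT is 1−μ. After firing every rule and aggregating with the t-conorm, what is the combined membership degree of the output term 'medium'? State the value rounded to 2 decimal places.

0.20

R1: ¬great=1−0.34=0.66, acceptable=0.54; AND[max(0, a+b−1)] → w = 0.20
R2: bad=0.37, ¬excellent=1−0.37=0.63; AND[max(0, a+b−1)] → w = 0.00
R3: great=0.34, excellent=0.37; AND[max(0, a+b−1)] → w = 0.00
R4: okay=0.18, excellent=0.37; AND[max(0, a+b−1)] → w = 0.00
Rules with consequent 'medium': {R1, R2, R3, R4} → strengths 0.20, 0.00, 0.00, 0.00
Aggregate via t-conorm [min(1, a+b)]: 0.20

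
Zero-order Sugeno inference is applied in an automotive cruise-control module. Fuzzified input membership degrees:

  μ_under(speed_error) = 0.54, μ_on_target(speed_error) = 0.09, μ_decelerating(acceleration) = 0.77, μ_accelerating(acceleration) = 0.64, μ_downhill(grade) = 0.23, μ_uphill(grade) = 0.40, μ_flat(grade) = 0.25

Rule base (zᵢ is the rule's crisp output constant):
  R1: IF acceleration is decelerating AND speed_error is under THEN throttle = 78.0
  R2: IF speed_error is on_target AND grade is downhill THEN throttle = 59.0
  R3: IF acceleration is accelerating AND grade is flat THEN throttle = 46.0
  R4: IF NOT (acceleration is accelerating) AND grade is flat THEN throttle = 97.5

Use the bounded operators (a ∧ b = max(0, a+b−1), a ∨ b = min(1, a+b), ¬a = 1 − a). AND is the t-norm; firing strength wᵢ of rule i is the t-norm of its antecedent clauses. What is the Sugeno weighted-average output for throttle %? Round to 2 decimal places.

R1 (z=78.0): decelerating=0.77, under=0.54; AND[max(0, a+b−1)] → w = 0.31
R2 (z=59.0): on_target=0.09, downhill=0.23; AND[max(0, a+b−1)] → w = 0.00
R3 (z=46.0): accelerating=0.64, flat=0.25; AND[max(0, a+b−1)] → w = 0.00
R4 (z=97.5): ¬accelerating=1−0.64=0.36, flat=0.25; AND[max(0, a+b−1)] → w = 0.00
Weighted average = (0.31·78.0 + 0.00·59.0 + 0.00·46.0 + 0.00·97.5) / (0.31 + 0.00 + 0.00 + 0.00)
  = 24.1800 / 0.3100 = 78.00

78.00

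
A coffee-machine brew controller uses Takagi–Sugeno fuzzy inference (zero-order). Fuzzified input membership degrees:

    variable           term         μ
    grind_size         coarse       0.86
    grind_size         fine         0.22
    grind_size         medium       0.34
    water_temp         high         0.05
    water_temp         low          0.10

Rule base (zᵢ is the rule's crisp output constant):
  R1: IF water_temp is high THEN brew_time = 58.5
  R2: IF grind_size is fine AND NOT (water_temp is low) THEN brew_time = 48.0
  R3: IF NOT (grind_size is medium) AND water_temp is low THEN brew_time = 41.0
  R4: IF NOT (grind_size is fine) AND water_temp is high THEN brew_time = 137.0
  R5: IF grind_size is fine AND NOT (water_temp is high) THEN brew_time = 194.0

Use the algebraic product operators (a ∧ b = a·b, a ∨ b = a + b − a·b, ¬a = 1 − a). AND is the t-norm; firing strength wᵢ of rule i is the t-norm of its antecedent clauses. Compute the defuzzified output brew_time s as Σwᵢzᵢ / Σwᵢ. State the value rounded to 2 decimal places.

108.58

R1 (z=58.5): high=0.05 → w = 0.0500
R2 (z=48.0): fine=0.22, ¬low=1−0.10=0.90; AND[a·b] → w = 0.1980
R3 (z=41.0): ¬medium=1−0.34=0.66, low=0.10; AND[a·b] → w = 0.0660
R4 (z=137.0): ¬fine=1−0.22=0.78, high=0.05; AND[a·b] → w = 0.0390
R5 (z=194.0): fine=0.22, ¬high=1−0.05=0.95; AND[a·b] → w = 0.2090
Weighted average = (0.0500·58.5 + 0.1980·48.0 + 0.0660·41.0 + 0.0390·137.0 + 0.2090·194.0) / (0.0500 + 0.1980 + 0.0660 + 0.0390 + 0.2090)
  = 61.0240 / 0.5620 = 108.58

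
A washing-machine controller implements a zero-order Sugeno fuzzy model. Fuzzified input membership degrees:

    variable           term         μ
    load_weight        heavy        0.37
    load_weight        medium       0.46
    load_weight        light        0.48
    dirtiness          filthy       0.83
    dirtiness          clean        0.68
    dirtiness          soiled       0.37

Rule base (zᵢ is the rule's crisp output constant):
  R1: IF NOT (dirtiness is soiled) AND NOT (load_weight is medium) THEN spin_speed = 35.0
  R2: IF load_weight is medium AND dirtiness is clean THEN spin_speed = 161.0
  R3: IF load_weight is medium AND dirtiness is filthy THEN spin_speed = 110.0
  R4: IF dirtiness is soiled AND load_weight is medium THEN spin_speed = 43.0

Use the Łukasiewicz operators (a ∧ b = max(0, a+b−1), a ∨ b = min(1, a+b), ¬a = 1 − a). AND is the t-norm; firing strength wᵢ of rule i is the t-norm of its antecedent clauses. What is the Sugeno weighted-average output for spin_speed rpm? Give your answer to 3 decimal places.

R1 (z=35.0): ¬soiled=1−0.37=0.63, ¬medium=1−0.46=0.54; AND[max(0, a+b−1)] → w = 0.17
R2 (z=161.0): medium=0.46, clean=0.68; AND[max(0, a+b−1)] → w = 0.14
R3 (z=110.0): medium=0.46, filthy=0.83; AND[max(0, a+b−1)] → w = 0.29
R4 (z=43.0): soiled=0.37, medium=0.46; AND[max(0, a+b−1)] → w = 0.00
Weighted average = (0.17·35.0 + 0.14·161.0 + 0.29·110.0 + 0.00·43.0) / (0.17 + 0.14 + 0.29 + 0.00)
  = 60.3900 / 0.6000 = 100.650

100.650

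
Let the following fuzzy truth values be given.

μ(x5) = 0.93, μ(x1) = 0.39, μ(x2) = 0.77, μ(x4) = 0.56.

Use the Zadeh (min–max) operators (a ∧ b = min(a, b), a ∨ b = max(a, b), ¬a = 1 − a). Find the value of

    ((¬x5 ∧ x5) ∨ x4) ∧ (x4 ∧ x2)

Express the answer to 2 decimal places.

0.56

¬x5 = 1 − 0.93 = 0.07
¬x5 ∧ x5 = min(a, b) on (0.07, 0.93) = 0.07
(¬x5 ∧ x5) ∨ x4 = max(a, b) on (0.07, 0.56) = 0.56
x4 ∧ x2 = min(a, b) on (0.56, 0.77) = 0.56
((¬x5 ∧ x5) ∨ x4) ∧ (x4 ∧ x2) = min(a, b) on (0.56, 0.56) = 0.56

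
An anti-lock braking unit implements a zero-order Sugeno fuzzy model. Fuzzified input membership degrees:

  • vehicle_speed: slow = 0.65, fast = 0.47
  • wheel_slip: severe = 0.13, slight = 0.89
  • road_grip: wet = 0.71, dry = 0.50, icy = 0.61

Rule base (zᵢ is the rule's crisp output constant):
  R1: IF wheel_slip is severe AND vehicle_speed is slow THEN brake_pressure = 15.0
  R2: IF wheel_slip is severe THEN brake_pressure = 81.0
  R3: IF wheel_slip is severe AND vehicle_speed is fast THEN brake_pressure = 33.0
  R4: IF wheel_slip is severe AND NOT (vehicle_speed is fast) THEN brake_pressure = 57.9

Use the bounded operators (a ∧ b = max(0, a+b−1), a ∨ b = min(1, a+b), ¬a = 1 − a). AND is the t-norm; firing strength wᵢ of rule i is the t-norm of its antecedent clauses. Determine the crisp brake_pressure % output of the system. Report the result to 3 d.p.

81.000

R1 (z=15.0): severe=0.13, slow=0.65; AND[max(0, a+b−1)] → w = 0.00
R2 (z=81.0): severe=0.13 → w = 0.13
R3 (z=33.0): severe=0.13, fast=0.47; AND[max(0, a+b−1)] → w = 0.00
R4 (z=57.9): severe=0.13, ¬fast=1−0.47=0.53; AND[max(0, a+b−1)] → w = 0.00
Weighted average = (0.00·15.0 + 0.13·81.0 + 0.00·33.0 + 0.00·57.9) / (0.00 + 0.13 + 0.00 + 0.00)
  = 10.5300 / 0.1300 = 81.000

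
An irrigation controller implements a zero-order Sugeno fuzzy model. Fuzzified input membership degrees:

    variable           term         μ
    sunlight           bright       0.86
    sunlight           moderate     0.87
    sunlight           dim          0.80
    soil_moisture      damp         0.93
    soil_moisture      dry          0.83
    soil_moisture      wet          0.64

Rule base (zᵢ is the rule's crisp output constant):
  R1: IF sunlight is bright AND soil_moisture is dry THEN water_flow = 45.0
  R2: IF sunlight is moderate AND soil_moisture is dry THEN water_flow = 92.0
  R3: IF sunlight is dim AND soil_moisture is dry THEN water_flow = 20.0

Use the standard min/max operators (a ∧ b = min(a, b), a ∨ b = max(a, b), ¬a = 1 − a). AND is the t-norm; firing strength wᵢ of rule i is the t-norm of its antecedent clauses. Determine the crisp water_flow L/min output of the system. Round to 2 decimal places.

R1 (z=45.0): bright=0.86, dry=0.83; AND[min(a, b)] → w = 0.83
R2 (z=92.0): moderate=0.87, dry=0.83; AND[min(a, b)] → w = 0.83
R3 (z=20.0): dim=0.80, dry=0.83; AND[min(a, b)] → w = 0.80
Weighted average = (0.83·45.0 + 0.83·92.0 + 0.80·20.0) / (0.83 + 0.83 + 0.80)
  = 129.7100 / 2.4600 = 52.73

52.73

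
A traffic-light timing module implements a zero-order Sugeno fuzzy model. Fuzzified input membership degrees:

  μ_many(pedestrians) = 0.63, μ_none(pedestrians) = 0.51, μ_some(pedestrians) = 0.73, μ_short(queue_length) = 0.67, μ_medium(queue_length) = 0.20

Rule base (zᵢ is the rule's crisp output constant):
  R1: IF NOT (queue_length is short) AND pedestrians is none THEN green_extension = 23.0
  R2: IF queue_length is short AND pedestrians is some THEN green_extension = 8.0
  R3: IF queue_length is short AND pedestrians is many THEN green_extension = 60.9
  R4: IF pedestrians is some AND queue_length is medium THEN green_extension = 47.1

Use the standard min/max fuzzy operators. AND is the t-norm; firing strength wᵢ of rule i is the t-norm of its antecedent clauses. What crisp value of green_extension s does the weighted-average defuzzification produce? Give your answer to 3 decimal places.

R1 (z=23.0): ¬short=1−0.67=0.33, none=0.51; AND[min(a, b)] → w = 0.33
R2 (z=8.0): short=0.67, some=0.73; AND[min(a, b)] → w = 0.67
R3 (z=60.9): short=0.67, many=0.63; AND[min(a, b)] → w = 0.63
R4 (z=47.1): some=0.73, medium=0.20; AND[min(a, b)] → w = 0.20
Weighted average = (0.33·23.0 + 0.67·8.0 + 0.63·60.9 + 0.20·47.1) / (0.33 + 0.67 + 0.63 + 0.20)
  = 60.7370 / 1.8300 = 33.190

33.190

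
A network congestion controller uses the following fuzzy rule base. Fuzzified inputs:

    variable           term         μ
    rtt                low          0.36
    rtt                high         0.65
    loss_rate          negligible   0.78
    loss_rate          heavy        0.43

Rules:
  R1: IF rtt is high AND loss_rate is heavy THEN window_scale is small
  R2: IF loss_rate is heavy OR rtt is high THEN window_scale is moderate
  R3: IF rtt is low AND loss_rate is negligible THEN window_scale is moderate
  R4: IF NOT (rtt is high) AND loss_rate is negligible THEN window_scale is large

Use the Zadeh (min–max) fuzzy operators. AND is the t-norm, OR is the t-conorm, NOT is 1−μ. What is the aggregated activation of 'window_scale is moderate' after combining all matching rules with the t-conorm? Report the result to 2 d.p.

0.65

R1: high=0.65, heavy=0.43; AND[min(a, b)] → w = 0.43
R2: heavy=0.43, high=0.65; OR[max(a, b)] → w = 0.65
R3: low=0.36, negligible=0.78; AND[min(a, b)] → w = 0.36
R4: ¬high=1−0.65=0.35, negligible=0.78; AND[min(a, b)] → w = 0.35
Rules with consequent 'moderate': {R2, R3} → strengths 0.65, 0.36
Aggregate via t-conorm [max(a, b)]: 0.65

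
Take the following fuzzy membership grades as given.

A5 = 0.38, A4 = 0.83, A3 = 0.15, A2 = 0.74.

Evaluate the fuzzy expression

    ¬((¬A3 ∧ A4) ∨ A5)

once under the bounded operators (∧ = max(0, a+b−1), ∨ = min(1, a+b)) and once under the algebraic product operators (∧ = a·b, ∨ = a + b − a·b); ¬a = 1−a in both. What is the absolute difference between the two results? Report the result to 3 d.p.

0.183

Under bounded:
  ¬A3 = 1 − 0.15 = 0.85
  ¬A3 ∧ A4 = max(0, a+b−1) on (0.85, 0.83) = 0.68
  (¬A3 ∧ A4) ∨ A5 = min(1, a+b) on (0.68, 0.38) = 1.00
  ¬((¬A3 ∧ A4) ∨ A5) = 1 − 1.00 = 0.00
  → value = 0.0000
Under algebraic product:
  ¬A3 = 1 − 0.1500 = 0.8500
  ¬A3 ∧ A4 = a·b on (0.8500, 0.8300) = 0.7055
  (¬A3 ∧ A4) ∨ A5 = a + b − a·b on (0.7055, 0.3800) = 0.8174
  ¬((¬A3 ∧ A4) ∨ A5) = 1 − 0.8174 = 0.1826
  → value = 0.1826
|0.0000 − 0.1826| = 0.183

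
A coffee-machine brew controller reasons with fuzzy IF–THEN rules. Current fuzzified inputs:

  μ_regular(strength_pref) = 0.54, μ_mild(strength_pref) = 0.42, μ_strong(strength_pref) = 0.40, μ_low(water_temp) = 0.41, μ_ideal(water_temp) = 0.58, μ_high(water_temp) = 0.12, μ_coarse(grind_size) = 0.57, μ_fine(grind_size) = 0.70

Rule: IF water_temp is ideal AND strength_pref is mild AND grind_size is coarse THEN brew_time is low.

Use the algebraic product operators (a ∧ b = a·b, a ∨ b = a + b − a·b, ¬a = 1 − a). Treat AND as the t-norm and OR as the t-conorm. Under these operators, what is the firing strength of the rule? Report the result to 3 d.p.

0.139

firing strength: ideal=0.58, mild=0.42, coarse=0.57; AND[a·b] → w = 0.1389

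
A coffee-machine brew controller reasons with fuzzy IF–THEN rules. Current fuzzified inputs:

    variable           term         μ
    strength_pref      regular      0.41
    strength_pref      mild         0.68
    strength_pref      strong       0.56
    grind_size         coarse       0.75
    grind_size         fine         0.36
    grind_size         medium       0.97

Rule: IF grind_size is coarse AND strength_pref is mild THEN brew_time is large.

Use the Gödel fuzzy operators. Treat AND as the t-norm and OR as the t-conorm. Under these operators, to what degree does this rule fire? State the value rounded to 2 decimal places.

firing strength: coarse=0.75, mild=0.68; AND[min(a, b)] → w = 0.68

0.68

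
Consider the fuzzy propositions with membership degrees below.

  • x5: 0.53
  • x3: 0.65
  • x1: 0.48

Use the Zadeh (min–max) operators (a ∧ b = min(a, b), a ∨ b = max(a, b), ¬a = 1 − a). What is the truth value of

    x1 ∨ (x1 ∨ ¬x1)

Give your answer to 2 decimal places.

0.52

¬x1 = 1 − 0.48 = 0.52
x1 ∨ ¬x1 = max(a, b) on (0.48, 0.52) = 0.52
x1 ∨ (x1 ∨ ¬x1) = max(a, b) on (0.48, 0.52) = 0.52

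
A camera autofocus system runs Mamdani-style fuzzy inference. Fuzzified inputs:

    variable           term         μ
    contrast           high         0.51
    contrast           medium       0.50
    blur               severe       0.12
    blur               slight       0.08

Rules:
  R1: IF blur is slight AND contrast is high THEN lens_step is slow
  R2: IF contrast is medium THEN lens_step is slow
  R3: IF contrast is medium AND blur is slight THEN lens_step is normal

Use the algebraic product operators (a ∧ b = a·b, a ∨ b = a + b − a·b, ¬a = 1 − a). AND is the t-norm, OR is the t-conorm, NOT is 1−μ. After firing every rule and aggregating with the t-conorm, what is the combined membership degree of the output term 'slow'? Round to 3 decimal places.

R1: slight=0.08, high=0.51; AND[a·b] → w = 0.0408
R2: medium=0.50 → w = 0.5000
R3: medium=0.50, slight=0.08; AND[a·b] → w = 0.0400
Rules with consequent 'slow': {R1, R2} → strengths 0.0408, 0.5000
Aggregate via t-conorm [a + b − a·b]: 0.5204

0.520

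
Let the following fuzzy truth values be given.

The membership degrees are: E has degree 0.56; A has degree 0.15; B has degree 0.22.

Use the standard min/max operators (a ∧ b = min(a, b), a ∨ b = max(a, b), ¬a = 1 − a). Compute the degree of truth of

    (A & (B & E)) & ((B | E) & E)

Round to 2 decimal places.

0.15

B & E = min(a, b) on (0.22, 0.56) = 0.22
A & (B & E) = min(a, b) on (0.15, 0.22) = 0.15
B | E = max(a, b) on (0.22, 0.56) = 0.56
(B | E) & E = min(a, b) on (0.56, 0.56) = 0.56
(A & (B & E)) & ((B | E) & E) = min(a, b) on (0.15, 0.56) = 0.15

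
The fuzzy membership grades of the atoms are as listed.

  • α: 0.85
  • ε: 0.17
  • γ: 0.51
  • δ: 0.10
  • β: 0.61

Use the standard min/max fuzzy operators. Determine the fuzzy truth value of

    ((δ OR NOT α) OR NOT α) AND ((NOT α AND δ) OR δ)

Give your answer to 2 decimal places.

0.10

NOT α = 1 − 0.85 = 0.15
δ OR NOT α = max(a, b) on (0.10, 0.15) = 0.15
NOT α = 1 − 0.85 = 0.15
(δ OR NOT α) OR NOT α = max(a, b) on (0.15, 0.15) = 0.15
NOT α = 1 − 0.85 = 0.15
NOT α AND δ = min(a, b) on (0.15, 0.10) = 0.10
(NOT α AND δ) OR δ = max(a, b) on (0.10, 0.10) = 0.10
((δ OR NOT α) OR NOT α) AND ((NOT α AND δ) OR δ) = min(a, b) on (0.15, 0.10) = 0.10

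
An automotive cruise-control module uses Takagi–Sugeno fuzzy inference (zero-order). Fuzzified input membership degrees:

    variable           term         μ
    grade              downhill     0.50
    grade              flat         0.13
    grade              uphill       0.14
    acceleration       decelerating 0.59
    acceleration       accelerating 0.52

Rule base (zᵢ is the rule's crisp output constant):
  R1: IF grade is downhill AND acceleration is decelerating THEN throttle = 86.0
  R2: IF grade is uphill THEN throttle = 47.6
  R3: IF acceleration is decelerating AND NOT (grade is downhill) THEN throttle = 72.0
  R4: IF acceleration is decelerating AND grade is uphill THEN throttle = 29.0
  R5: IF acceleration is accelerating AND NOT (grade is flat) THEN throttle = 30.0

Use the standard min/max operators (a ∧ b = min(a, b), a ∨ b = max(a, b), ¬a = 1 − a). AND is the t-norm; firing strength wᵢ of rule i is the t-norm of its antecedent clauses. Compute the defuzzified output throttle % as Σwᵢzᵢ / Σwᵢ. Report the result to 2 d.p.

58.51

R1 (z=86.0): downhill=0.50, decelerating=0.59; AND[min(a, b)] → w = 0.50
R2 (z=47.6): uphill=0.14 → w = 0.14
R3 (z=72.0): decelerating=0.59, ¬downhill=1−0.50=0.50; AND[min(a, b)] → w = 0.50
R4 (z=29.0): decelerating=0.59, uphill=0.14; AND[min(a, b)] → w = 0.14
R5 (z=30.0): accelerating=0.52, ¬flat=1−0.13=0.87; AND[min(a, b)] → w = 0.52
Weighted average = (0.50·86.0 + 0.14·47.6 + 0.50·72.0 + 0.14·29.0 + 0.52·30.0) / (0.50 + 0.14 + 0.50 + 0.14 + 0.52)
  = 105.3240 / 1.8000 = 58.51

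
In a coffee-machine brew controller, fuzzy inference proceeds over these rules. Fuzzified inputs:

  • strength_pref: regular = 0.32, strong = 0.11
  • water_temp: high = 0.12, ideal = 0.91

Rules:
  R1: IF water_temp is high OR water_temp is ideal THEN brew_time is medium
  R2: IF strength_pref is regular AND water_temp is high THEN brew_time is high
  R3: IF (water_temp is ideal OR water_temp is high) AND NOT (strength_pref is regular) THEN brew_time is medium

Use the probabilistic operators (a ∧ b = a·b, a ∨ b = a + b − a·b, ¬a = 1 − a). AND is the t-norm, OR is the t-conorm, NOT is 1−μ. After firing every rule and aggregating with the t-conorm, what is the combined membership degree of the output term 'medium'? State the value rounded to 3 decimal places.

R1: high=0.12, ideal=0.91; OR[a + b − a·b] → w = 0.9208
R2: regular=0.32, high=0.12; AND[a·b] → w = 0.0384
R3: (ideal=0.91 OR high=0.12) = 0.9208; AND[a·b] with ¬regular=1−0.32=0.68 → w = 0.6261
Rules with consequent 'medium': {R1, R3} → strengths 0.9208, 0.6261
Aggregate via t-conorm [a + b − a·b]: 0.9704

0.970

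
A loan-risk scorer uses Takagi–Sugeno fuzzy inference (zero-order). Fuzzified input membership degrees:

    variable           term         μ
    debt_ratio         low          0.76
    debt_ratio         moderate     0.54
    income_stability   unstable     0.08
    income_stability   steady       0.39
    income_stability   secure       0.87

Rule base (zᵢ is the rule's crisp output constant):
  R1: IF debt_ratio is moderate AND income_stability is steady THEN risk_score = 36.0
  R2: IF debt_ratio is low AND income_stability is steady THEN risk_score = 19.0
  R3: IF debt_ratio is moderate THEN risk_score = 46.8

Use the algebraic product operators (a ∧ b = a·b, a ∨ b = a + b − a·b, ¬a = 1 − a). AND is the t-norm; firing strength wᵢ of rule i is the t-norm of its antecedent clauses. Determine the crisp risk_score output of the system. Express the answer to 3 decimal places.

36.758

R1 (z=36.0): moderate=0.54, steady=0.39; AND[a·b] → w = 0.2106
R2 (z=19.0): low=0.76, steady=0.39; AND[a·b] → w = 0.2964
R3 (z=46.8): moderate=0.54 → w = 0.5400
Weighted average = (0.2106·36.0 + 0.2964·19.0 + 0.5400·46.8) / (0.2106 + 0.2964 + 0.5400)
  = 38.4852 / 1.0470 = 36.758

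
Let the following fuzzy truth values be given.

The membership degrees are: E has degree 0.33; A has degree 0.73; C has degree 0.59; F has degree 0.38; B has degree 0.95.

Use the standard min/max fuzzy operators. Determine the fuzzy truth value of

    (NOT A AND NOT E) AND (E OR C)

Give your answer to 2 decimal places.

0.27

NOT A = 1 − 0.73 = 0.27
NOT E = 1 − 0.33 = 0.67
NOT A AND NOT E = min(a, b) on (0.27, 0.67) = 0.27
E OR C = max(a, b) on (0.33, 0.59) = 0.59
(NOT A AND NOT E) AND (E OR C) = min(a, b) on (0.27, 0.59) = 0.27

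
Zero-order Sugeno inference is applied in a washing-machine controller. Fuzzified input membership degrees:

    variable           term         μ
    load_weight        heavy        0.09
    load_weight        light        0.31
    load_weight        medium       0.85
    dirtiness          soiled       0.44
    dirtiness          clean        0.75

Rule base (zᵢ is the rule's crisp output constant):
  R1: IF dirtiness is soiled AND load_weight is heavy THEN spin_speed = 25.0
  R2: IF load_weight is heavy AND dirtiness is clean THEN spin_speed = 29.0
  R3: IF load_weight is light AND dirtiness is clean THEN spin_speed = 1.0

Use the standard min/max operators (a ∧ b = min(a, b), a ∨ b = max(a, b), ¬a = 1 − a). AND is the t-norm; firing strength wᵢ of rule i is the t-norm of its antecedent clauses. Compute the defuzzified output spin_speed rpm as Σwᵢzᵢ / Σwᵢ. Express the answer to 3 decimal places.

R1 (z=25.0): soiled=0.44, heavy=0.09; AND[min(a, b)] → w = 0.09
R2 (z=29.0): heavy=0.09, clean=0.75; AND[min(a, b)] → w = 0.09
R3 (z=1.0): light=0.31, clean=0.75; AND[min(a, b)] → w = 0.31
Weighted average = (0.09·25.0 + 0.09·29.0 + 0.31·1.0) / (0.09 + 0.09 + 0.31)
  = 5.1700 / 0.4900 = 10.551

10.551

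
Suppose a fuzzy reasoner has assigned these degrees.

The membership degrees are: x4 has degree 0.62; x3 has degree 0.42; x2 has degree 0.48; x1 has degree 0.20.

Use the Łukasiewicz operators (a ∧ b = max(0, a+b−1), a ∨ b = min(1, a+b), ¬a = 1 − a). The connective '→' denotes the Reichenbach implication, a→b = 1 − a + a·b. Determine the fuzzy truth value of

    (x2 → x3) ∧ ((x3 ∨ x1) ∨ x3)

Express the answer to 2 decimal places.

x2 → x3  [Reichenbach: 1 − a + a·b] with a=0.48, b=0.42 → 0.72
x3 ∨ x1 = min(1, a+b) on (0.42, 0.20) = 0.62
(x3 ∨ x1) ∨ x3 = min(1, a+b) on (0.62, 0.42) = 1.00
(x2 → x3) ∧ ((x3 ∨ x1) ∨ x3) = max(0, a+b−1) on (0.72, 1.00) = 0.72

0.72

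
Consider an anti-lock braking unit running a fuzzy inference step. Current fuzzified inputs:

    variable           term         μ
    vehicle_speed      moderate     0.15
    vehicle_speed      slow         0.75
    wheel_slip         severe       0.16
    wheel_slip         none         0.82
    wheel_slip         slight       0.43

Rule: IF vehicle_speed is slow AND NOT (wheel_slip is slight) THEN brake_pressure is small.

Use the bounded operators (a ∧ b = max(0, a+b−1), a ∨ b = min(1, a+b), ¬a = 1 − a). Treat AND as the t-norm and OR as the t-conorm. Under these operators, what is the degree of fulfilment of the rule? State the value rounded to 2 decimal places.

firing strength: slow=0.75, ¬slight=1−0.43=0.57; AND[max(0, a+b−1)] → w = 0.32

0.32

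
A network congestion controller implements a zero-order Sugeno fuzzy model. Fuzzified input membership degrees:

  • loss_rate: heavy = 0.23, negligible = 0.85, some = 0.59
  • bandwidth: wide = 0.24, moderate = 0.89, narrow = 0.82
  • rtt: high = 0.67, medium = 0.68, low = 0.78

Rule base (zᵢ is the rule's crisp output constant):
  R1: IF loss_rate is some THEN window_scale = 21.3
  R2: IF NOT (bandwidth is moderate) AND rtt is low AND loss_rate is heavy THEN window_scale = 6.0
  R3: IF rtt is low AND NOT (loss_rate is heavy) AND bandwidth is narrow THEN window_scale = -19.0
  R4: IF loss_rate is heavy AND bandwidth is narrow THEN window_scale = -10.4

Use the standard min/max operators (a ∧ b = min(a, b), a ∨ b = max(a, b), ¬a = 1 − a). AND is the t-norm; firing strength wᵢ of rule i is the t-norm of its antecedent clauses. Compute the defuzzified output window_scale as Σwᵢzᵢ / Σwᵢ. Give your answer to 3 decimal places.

-2.232

R1 (z=21.3): some=0.59 → w = 0.59
R2 (z=6.0): ¬moderate=1−0.89=0.11, low=0.78, heavy=0.23; AND[min(a, b)] → w = 0.11
R3 (z=-19.0): low=0.78, ¬heavy=1−0.23=0.77, narrow=0.82; AND[min(a, b)] → w = 0.77
R4 (z=-10.4): heavy=0.23, narrow=0.82; AND[min(a, b)] → w = 0.23
Weighted average = (0.59·21.3 + 0.11·6.0 + 0.77·-19.0 + 0.23·-10.4) / (0.59 + 0.11 + 0.77 + 0.23)
  = -3.7950 / 1.7000 = -2.232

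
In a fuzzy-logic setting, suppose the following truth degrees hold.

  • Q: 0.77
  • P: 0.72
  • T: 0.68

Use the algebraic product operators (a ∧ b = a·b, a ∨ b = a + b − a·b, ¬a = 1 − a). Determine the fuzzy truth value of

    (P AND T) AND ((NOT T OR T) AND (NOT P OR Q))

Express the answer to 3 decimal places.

P AND T = a·b on (0.7200, 0.6800) = 0.4896
NOT T = 1 − 0.6800 = 0.3200
NOT T OR T = a + b − a·b on (0.3200, 0.6800) = 0.7824
NOT P = 1 − 0.7200 = 0.2800
NOT P OR Q = a + b − a·b on (0.2800, 0.7700) = 0.8344
(NOT T OR T) AND (NOT P OR Q) = a·b on (0.7824, 0.8344) = 0.6528
(P AND T) AND ((NOT T OR T) AND (NOT P OR Q)) = a·b on (0.4896, 0.6528) = 0.3196

0.320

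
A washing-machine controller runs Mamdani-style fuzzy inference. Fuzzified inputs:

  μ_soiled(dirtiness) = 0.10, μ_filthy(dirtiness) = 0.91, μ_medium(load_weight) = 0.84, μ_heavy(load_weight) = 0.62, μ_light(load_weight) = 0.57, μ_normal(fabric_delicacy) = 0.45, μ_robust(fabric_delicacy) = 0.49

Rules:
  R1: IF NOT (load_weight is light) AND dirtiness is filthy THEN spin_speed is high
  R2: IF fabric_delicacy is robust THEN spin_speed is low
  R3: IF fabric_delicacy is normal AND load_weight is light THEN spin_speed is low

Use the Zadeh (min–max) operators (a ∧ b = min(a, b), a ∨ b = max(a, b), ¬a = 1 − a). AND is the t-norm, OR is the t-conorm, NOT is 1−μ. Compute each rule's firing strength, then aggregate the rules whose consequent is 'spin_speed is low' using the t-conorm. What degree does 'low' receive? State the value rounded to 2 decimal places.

0.49

R1: ¬light=1−0.57=0.43, filthy=0.91; AND[min(a, b)] → w = 0.43
R2: robust=0.49 → w = 0.49
R3: normal=0.45, light=0.57; AND[min(a, b)] → w = 0.45
Rules with consequent 'low': {R2, R3} → strengths 0.49, 0.45
Aggregate via t-conorm [max(a, b)]: 0.49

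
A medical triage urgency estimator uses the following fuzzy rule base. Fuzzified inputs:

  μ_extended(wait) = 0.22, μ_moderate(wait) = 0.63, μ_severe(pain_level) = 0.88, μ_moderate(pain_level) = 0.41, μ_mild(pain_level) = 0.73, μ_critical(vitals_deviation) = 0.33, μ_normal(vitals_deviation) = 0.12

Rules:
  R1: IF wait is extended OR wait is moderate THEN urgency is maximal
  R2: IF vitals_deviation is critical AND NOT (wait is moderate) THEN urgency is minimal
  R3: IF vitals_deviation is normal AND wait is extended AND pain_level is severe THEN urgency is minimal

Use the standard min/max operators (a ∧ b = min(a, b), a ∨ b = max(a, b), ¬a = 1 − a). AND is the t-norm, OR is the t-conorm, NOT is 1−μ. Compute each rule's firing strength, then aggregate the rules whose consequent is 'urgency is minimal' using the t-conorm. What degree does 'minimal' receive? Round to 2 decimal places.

R1: extended=0.22, moderate=0.63; OR[max(a, b)] → w = 0.63
R2: critical=0.33, ¬moderate=1−0.63=0.37; AND[min(a, b)] → w = 0.33
R3: normal=0.12, extended=0.22, severe=0.88; AND[min(a, b)] → w = 0.12
Rules with consequent 'minimal': {R2, R3} → strengths 0.33, 0.12
Aggregate via t-conorm [max(a, b)]: 0.33

0.33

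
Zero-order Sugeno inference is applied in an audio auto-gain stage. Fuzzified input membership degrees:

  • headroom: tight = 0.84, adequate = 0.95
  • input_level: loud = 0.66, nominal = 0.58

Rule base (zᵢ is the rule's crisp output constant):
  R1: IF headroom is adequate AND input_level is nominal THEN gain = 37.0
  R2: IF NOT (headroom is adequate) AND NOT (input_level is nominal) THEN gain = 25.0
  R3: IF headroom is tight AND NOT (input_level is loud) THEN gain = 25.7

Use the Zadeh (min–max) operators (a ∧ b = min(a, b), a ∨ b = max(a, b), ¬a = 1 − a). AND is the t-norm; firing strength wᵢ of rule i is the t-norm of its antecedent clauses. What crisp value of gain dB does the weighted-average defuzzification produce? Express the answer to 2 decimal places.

R1 (z=37.0): adequate=0.95, nominal=0.58; AND[min(a, b)] → w = 0.58
R2 (z=25.0): ¬adequate=1−0.95=0.05, ¬nominal=1−0.58=0.42; AND[min(a, b)] → w = 0.05
R3 (z=25.7): tight=0.84, ¬loud=1−0.66=0.34; AND[min(a, b)] → w = 0.34
Weighted average = (0.58·37.0 + 0.05·25.0 + 0.34·25.7) / (0.58 + 0.05 + 0.34)
  = 31.4480 / 0.9700 = 32.42

32.42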